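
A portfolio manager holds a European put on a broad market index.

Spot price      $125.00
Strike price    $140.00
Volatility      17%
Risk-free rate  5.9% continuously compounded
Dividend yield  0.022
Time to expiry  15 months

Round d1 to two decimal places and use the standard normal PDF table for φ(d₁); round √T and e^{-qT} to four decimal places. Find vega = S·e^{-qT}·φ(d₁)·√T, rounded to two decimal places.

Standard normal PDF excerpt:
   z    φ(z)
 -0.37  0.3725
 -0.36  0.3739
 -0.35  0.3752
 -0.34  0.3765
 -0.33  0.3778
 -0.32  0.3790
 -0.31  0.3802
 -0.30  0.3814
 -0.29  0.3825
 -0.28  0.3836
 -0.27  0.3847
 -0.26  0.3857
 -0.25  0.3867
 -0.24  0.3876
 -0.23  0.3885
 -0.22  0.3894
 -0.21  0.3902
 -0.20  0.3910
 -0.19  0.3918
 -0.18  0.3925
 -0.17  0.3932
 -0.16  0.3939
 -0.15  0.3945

52.44

σ√T = 0.17·√1.25 = 0.1901
d₁ = [ln(125/140) + (0.059 − 0.022 + 0.17²/2)·1.25] / 0.1901 = [-0.1133 + 0.0643] / 0.1901 = -0.2579 ⇒ -0.26
√T = √1.25 = 1.1180
φ(d₁) = φ(-0.26) = 0.3857
exp(−qT) = exp(−0.022·1.25) = 0.9729
vega = S·exp(−qT)·φ(d₁)·√T = 125·0.9729·0.3857·1.1180 = 52.4408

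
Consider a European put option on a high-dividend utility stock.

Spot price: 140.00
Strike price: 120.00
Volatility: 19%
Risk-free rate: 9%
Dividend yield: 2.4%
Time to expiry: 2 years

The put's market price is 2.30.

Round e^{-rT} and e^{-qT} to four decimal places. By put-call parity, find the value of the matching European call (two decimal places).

e^(−qT) = e^(−0.024·2) = 0.9531;  e^(−rT) = e^(−0.09·2) = 0.8353
Put-call parity: C − P = S·e^(−qT) − K·e^(−rT) = 140·0.9531 − 120·0.8353 = 133.4340 − 100.2360 = 33.1980
C = P + (C − P) = 2.30 + (33.1980) = 35.4980

35.50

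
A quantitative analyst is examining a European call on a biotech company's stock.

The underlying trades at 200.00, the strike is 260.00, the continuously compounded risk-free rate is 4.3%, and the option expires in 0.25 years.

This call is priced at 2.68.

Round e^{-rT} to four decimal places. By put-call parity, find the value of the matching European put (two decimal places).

exp(−rT) = exp(−0.043·0.25) = 0.9893
Put-call parity: C − P = S − K·e^(−rT) = 200 − 260·0.9893 = 200 − 257.2180 = -57.2180
P = C − (C − P) = 2.68 − (-57.2180) = 59.8980

59.90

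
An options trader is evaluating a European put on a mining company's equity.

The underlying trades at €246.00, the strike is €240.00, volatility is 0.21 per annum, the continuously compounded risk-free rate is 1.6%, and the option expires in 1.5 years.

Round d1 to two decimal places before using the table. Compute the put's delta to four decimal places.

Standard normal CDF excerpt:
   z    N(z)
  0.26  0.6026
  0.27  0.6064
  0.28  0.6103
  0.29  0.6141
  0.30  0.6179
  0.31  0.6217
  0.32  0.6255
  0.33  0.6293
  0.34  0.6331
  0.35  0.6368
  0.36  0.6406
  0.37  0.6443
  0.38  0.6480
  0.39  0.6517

σ√T = 0.21 × 1.2247 = 0.2572
d₁ = [ln(246/240) + (0.016 + 0.21²/2)·1.5] / 0.2572 = [0.0247 + 0.0571] / 0.2572 = 0.3179 ≈ 0.32
N(d₁) = N(0.32) = 0.6255
Δ_put = N(d₁) − 1 = 0.6255 − 1 = -0.3745

-0.3745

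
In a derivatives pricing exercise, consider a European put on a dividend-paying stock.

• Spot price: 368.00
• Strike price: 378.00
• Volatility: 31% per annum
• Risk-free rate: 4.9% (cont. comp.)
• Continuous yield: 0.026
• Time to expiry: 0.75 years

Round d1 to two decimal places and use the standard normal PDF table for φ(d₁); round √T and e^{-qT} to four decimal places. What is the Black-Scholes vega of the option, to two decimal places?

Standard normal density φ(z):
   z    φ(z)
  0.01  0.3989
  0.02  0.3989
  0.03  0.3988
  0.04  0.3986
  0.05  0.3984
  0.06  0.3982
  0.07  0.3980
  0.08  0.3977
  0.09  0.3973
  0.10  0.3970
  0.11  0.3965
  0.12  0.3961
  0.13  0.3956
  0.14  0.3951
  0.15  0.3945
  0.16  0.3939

124.08

σ√T = 0.31·√0.75 = 0.2685
d₁ = [ln(368/378) + (0.049 − 0.026 + ½·0.31²)·0.75] / (σ√T) = (-0.0268 + 0.0533) / 0.2685 = 0.0986 ≈ 0.10
√T = √0.75 = 0.8660
φ(d₁) = φ(0.10) = 0.3970
e^(−qT) = e^(−0.026·0.75) = 0.9807
vega = S·e^(−qT)·φ(d₁)·√T = 368·0.9807·0.3970·0.8660 = 124.0773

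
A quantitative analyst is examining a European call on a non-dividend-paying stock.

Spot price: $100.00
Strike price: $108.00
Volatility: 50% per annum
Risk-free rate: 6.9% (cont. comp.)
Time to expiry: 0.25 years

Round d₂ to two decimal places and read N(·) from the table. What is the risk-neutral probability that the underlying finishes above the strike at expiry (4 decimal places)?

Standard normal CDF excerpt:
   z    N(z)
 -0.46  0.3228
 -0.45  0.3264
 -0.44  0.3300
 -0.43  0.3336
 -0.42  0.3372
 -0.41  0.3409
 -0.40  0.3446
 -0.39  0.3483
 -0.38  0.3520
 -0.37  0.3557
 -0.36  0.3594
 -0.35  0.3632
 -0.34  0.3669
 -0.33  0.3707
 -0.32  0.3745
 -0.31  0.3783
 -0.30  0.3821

σ√T = 0.5·√0.25 = 0.2500
d₁ = [ln(100/108) + (0.069 + 0.5²/2)·0.25] / 0.2500 = [-0.0770 + 0.0485] / 0.2500 = -0.1138 ⇒ -0.11
d₂ = d₁ − σ√T = -0.1138 − 0.2500 = -0.3638 ⇒ -0.36
Risk-neutral Pr[S_T > K] = N(d₂) = N(-0.36) = 0.3594

0.3594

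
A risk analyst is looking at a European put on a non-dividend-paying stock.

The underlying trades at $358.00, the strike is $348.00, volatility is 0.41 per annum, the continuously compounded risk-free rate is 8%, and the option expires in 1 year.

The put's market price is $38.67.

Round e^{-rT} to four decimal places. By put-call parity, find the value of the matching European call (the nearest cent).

e^(−rT) = e^(−0.08·1) = 0.9231
Put-call parity: C − P = S − K·e^(−rT) = 358 − 348·0.9231 = 358 − 321.2388 = 36.7612
C = P + (C − P) = 38.67 + (36.7612) = 75.4312

$75.43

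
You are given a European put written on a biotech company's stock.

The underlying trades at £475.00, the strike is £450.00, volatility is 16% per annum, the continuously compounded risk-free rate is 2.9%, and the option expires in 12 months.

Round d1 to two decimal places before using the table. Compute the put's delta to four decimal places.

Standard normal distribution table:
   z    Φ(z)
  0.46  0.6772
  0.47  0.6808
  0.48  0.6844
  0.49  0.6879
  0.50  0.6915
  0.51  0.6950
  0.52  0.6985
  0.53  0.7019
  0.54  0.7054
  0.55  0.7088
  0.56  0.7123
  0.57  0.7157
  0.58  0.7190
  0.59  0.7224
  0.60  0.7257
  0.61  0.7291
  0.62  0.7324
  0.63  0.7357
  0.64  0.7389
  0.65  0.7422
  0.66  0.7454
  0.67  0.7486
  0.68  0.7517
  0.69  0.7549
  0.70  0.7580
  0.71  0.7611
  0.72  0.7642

σ√T = 0.16 × 1.0000 = 0.1600
ln(S/K) + (r + σ²/2)T = ln(475/450) + (0.029 + 0.16²/2)·1 = 0.0541 + 0.0418 = 0.0959
d₁ = 0.0959 / 0.1600 = 0.5992 → 0.60
N(d₁) = N(0.60) = 0.7257
Δ_put = N(d₁) − 1 = 0.7257 − 1 = -0.2743

-0.2743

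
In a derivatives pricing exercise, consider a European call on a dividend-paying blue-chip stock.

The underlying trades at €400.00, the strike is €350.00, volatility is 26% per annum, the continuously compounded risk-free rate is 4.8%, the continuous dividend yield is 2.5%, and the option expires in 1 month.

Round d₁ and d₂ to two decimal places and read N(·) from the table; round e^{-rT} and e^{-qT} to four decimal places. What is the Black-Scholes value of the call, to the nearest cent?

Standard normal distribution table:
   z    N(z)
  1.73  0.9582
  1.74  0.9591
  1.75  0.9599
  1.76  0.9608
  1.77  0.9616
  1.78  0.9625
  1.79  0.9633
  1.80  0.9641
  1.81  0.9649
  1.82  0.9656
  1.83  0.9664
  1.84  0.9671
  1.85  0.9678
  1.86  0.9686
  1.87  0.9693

€50.81

σ√T = 0.26 × 0.2887 = 0.0751
d₁ = [ln(400/350) + (0.048 − 0.025 + 0.26²/2)·0.08333] / 0.0751 = [0.1335 + 0.0047] / 0.0751 = 1.8422 ≈ 1.84
d₂ = d₁ − σ√T = 1.8422 − 0.0751 = 1.7671 ≈ 1.77
exp(−qT) = exp(−0.025·0.08333) = 0.9979;  exp(−rT) = exp(−0.048·0.08333) = 0.9960
N(d₁) = N(1.84) = 0.9671;  N(d₂) = N(1.77) = 0.9616
C = 400·0.9979·0.9671 − 350·0.9960·0.9616 = 386.0276 − 335.2138 = 50.8139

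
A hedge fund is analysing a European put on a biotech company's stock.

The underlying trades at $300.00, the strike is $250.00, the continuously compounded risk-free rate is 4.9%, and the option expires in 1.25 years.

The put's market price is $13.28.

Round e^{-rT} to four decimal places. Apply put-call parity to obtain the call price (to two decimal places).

$78.13

exp(−rT) = exp(−0.049·1.25) = 0.9406
Put-call parity: C − P = S − K·e^(−rT) = 300 − 250·0.9406 = 300 − 235.1500 = 64.8500
C = P + (C − P) = 13.28 + (64.8500) = 78.1300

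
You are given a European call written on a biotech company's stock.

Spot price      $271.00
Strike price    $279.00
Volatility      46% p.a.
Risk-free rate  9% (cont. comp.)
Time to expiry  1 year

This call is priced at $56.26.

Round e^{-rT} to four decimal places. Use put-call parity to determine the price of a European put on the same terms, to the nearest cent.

$40.24

exp(−rT) = exp(−0.09·1) = 0.9139
Put-call parity: C − P = S − K·e^(−rT) = 271 − 279·0.9139 = 271 − 254.9781 = 16.0219
P = C − (C − P) = 56.26 − (16.0219) = 40.2381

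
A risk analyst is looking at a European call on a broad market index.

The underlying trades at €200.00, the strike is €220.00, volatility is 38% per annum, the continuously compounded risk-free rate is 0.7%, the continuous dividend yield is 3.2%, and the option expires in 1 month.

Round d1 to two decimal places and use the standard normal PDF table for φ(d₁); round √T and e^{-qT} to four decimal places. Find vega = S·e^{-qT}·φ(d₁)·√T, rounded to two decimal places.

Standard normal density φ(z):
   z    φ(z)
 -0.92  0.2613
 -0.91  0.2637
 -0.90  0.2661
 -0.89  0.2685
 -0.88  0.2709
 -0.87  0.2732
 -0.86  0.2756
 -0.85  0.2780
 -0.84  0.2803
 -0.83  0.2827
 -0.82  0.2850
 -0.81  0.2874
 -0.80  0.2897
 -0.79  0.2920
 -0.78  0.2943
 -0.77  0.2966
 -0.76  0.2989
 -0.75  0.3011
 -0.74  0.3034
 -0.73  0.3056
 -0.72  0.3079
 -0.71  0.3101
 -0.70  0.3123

σ√T = 0.38 × 0.2887 = 0.1097
d₁ = [ln(200/220) + (0.007 − 0.032 + 0.38²/2)·0.08333] / 0.1097 = [-0.0953 + 0.0039] / 0.1097 = -0.8330 which rounds to -0.83
√T = √0.08333 = 0.2887
φ(d₁) = φ(-0.83) = 0.2827
e^(−qT) = e^(−0.032·0.08333) = 0.9973
vega = S·e^(−qT)·φ(d₁)·√T = 200·0.9973·0.2827·0.2887 = 16.2790

16.28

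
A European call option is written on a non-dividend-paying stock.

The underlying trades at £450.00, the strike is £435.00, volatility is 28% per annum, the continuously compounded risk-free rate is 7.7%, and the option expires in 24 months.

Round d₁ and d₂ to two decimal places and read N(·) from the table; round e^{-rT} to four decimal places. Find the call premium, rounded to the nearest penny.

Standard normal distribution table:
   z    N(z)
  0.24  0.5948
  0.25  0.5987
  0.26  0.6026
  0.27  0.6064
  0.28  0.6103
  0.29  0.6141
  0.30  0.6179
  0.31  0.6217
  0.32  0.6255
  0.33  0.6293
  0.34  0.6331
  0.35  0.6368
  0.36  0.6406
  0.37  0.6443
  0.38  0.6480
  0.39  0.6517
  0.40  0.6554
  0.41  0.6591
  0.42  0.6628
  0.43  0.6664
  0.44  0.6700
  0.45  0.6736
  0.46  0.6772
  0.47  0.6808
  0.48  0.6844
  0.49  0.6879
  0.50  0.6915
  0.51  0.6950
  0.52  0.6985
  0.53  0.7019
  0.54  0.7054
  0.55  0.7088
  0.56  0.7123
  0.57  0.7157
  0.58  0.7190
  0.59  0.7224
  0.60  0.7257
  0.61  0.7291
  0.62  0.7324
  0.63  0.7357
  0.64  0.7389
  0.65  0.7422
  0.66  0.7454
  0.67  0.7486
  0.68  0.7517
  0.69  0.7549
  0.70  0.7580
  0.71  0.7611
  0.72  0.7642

σ√T = 0.28 × 1.4142 = 0.3960
d₁ = [ln(450/435) + (0.077 + 0.28²/2)·2] / 0.3960 = [0.0339 + 0.2324] / 0.3960 = 0.6725 ≈ 0.67
d₂ = d₁ − σ√T = 0.6725 − 0.3960 = 0.2765 ≈ 0.28
exp(−rT) = exp(−0.077·2) = 0.8573
C = 450·N(0.67) − 435·0.8573·N(0.28) = 450·0.7486 − 435·0.8573·0.6103 = 336.8700 − 227.5964 = 109.2736

£109.27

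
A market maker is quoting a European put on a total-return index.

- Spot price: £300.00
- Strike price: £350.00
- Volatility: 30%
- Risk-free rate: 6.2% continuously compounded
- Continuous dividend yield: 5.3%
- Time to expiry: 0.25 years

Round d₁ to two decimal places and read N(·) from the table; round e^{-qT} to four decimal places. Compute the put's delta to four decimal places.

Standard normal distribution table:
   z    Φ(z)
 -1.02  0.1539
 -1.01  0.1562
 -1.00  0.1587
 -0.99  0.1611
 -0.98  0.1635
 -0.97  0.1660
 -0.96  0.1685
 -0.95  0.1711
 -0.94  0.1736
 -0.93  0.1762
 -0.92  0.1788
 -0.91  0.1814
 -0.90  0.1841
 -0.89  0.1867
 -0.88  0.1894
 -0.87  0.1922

-0.8155

T = 0.25;  σ√T = 0.1500
d₁ = [ln(300/350) + (0.062 − 0.053 + 0.3²/2)·0.25] / 0.1500 = [-0.1542 + 0.0135] / 0.1500 = -0.9377 ⇒ -0.94
N(d₁) = N(-0.94) = 0.1736
Δ_put = e^(−qT)·(N(d₁) − 1) = 0.9868·(0.1736 − 1) = -0.8155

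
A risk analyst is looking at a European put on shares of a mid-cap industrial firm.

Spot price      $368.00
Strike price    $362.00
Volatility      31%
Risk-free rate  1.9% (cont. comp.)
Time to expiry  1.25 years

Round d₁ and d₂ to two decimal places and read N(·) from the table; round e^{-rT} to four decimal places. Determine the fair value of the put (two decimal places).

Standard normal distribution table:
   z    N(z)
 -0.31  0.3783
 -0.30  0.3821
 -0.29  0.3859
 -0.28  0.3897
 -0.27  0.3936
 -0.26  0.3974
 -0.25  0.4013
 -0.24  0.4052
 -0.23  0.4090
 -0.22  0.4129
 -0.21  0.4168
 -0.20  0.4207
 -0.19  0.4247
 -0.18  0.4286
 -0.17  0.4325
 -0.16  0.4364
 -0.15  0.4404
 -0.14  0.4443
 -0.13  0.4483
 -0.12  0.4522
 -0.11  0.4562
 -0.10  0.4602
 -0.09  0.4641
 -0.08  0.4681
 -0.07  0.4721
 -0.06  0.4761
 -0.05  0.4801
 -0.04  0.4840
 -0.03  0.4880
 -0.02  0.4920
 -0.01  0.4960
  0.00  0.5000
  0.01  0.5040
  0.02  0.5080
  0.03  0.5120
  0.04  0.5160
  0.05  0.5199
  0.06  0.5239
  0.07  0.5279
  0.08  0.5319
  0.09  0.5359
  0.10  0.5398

σ√T = 0.31 × 1.1180 = 0.3466
d₁ = [ln(368/362) + (0.019 + ½·0.31²)·1.25] / (σ√T) = (0.0164 + 0.0838) / 0.3466 = 0.2892 → 0.29
d₂ = 0.2892 − 0.3466 = -0.0573 → -0.06
exp(−rT) = exp(−0.019·1.25) = 0.9765
N(−d₂) = N(0.06) = 0.5239;  N(−d₁) = N(-0.29) = 0.3859
P = 362·0.9765·0.5239 − 368·0.3859 = 185.1950 − 142.0112 = 43.1838

$43.18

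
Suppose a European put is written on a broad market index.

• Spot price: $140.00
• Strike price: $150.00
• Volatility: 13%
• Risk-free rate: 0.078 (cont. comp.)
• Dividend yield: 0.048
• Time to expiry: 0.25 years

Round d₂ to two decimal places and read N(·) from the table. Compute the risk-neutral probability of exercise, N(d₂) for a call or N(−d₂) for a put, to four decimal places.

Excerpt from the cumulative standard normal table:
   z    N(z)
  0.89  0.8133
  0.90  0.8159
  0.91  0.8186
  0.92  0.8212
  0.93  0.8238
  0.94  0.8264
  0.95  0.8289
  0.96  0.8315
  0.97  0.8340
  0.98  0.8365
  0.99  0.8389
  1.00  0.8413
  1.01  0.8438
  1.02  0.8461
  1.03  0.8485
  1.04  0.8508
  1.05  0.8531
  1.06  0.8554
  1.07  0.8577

0.8365

σ√T = 0.13·√0.25 = 0.0650
ln(S/K) + (r − q + σ²/2)T = ln(140/150) + (0.078 − 0.048 + 0.13²/2)·0.25 = -0.0690 + 0.0096 = -0.0594
d₁ = -0.0594 / 0.0650 = -0.9135 → -0.91
d₂ = d₁ − σ√T = -0.9135 − 0.0650 = -0.9785 → -0.98
Pr(exercise) under Q = N(−d₂) = N(0.98) = 0.8365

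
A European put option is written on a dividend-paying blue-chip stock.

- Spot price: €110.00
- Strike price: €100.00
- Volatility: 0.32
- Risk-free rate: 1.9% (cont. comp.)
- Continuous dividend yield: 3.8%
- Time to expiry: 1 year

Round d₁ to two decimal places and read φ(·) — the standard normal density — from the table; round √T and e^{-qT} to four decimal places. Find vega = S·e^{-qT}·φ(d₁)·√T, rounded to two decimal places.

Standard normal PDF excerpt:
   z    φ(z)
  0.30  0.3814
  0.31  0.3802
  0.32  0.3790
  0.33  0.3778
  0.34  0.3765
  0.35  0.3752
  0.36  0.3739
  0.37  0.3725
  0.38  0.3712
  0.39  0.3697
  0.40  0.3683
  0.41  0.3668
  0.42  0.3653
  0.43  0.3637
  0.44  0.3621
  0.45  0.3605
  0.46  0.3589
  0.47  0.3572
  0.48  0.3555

σ√T = 0.32 × 1.0000 = 0.3200
d₁ = [ln(110/100) + (0.019 − 0.038 + 0.32²/2)·1] / 0.3200 = [0.0953 + 0.0322] / 0.3200 = 0.3985 → 0.40
√T = √1 = 1.0000
φ(d₁) = φ(0.40) = 0.3683
e^(−qT) = e^(−0.038·1) = 0.9627
vega = S·e^(−qT)·φ(d₁)·√T = 110·0.9627·0.3683·1.0000 = 39.0019

39.00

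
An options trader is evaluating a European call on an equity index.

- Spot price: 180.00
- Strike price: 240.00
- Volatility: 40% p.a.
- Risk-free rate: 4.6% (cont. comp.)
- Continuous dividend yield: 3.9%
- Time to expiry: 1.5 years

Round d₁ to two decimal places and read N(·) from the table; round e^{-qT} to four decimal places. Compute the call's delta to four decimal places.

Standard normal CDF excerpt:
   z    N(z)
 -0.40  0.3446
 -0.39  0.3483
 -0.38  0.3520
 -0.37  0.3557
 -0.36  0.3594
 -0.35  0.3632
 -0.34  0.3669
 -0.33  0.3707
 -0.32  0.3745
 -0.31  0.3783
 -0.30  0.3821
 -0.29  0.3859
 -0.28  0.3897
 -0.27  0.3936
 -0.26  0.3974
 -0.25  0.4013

σ√T = 0.4 × 1.2247 = 0.4899
d₁ = [ln(180/240) + (0.046 − 0.039 + 0.4²/2)·1.5] / 0.4899 = [-0.2877 + 0.1305] / 0.4899 = -0.3208 ≈ -0.32
N(d₁) = N(-0.32) = 0.3745
Δ_call = e^(−qT)·N(d₁) = 0.9432·0.3745 = 0.3532

0.3532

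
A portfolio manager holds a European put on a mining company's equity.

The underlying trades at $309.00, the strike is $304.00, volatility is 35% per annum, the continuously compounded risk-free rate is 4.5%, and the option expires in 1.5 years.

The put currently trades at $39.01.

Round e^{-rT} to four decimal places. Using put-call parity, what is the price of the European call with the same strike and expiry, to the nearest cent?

exp(−rT) = exp(−0.045·1.5) = 0.9347
Put-call parity: C − P = S − K·e^(−rT) = 309 − 304·0.9347 = 309 − 284.1488 = 24.8512
C = P + (C − P) = 39.01 + (24.8512) = 63.8612

$63.86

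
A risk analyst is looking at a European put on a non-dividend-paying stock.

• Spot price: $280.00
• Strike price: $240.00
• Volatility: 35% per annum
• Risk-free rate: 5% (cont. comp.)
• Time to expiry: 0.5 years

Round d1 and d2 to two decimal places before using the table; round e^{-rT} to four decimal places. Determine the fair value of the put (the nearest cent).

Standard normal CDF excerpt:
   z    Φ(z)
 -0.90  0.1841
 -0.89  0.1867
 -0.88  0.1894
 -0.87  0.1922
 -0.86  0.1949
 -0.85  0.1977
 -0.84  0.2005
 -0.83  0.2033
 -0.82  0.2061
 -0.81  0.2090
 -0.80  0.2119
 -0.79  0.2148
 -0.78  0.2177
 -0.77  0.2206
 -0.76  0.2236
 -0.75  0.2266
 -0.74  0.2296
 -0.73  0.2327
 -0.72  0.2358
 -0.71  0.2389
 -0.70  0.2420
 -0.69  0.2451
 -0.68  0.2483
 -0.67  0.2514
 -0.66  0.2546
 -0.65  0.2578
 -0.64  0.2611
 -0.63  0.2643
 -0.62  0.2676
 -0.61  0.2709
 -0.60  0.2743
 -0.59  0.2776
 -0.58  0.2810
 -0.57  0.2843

$8.85

σ√T = 0.35·√0.5 = 0.2475
d₁ = [ln(280/240) + (0.05 + ½·0.35²)·0.5] / (σ√T) = (0.1542 + 0.0556) / 0.2475 = 0.8476 ≈ 0.85
d₂ = 0.8476 − 0.2475 = 0.6001 ≈ 0.60
e^(−rT) = e^(−0.05·0.5) = 0.9753
N(−d₂) = N(-0.60) = 0.2743;  N(−d₁) = N(-0.85) = 0.1977
P = 240·0.9753·0.2743 − 280·0.1977 = 64.2059 − 55.3560 = 8.8499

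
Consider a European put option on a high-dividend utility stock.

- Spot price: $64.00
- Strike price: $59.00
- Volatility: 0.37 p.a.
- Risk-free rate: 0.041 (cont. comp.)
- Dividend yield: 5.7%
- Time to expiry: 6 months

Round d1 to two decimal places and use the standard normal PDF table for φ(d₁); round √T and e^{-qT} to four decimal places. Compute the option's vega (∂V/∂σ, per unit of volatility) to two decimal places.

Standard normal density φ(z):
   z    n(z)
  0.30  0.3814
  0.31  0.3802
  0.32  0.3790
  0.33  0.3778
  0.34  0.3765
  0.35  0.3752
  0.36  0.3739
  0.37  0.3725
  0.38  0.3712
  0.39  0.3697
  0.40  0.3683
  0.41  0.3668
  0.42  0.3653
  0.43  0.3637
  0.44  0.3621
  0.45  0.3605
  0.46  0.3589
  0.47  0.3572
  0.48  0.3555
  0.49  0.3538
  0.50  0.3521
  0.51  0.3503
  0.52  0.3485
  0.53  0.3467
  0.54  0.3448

σ√T = 0.37·√0.5 = 0.2616
d₁ = [ln(64/59) + (0.041 − 0.057 + 0.37²/2)·0.5] / 0.2616 = [0.0813 + 0.0262] / 0.2616 = 0.4112 ⇒ 0.41
√T = √0.5 = 0.7071
φ(d₁) = φ(0.41) = 0.3668
e^(−qT) = e^(−0.057·0.5) = 0.9719
vega = S·e^(−qT)·φ(d₁)·√T = 64·0.9719·0.3668·0.7071 = 16.1329
(The call has the same vega.)

16.13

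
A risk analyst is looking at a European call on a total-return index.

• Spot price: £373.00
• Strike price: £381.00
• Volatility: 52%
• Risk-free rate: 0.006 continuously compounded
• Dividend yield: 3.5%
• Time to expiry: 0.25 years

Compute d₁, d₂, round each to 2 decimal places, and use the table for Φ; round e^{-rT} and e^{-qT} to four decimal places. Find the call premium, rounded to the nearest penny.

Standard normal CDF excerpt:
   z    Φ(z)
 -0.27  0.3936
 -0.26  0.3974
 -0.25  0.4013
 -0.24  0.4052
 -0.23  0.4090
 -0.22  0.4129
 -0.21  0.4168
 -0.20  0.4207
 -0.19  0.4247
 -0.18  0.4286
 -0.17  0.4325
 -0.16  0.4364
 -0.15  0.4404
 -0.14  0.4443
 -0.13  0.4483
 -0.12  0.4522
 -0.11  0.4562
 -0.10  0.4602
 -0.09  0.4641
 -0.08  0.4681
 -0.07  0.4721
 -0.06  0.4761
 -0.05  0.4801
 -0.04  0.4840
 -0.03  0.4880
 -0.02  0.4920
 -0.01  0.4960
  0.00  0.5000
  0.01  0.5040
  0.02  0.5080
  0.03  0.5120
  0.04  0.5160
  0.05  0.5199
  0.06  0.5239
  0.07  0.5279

£33.69

σ√T = 0.52·√0.25 = 0.2600
d₁ = [ln(373/381) + (0.006 − 0.035 + 0.52²/2)·0.25] / 0.2600 = [-0.0212 + 0.0266] / 0.2600 = 0.0205 which rounds to 0.02
d₂ = d₁ − σ√T = 0.0205 − 0.2600 = -0.2395 which rounds to -0.24
e^(−qT) = e^(−0.035·0.25) = 0.9913;  e^(−rT) = e^(−0.006·0.25) = 0.9985
N(d₁) = N(0.02) = 0.5080;  N(d₂) = N(-0.24) = 0.4052
C = 373·0.9913·0.5080 − 381·0.9985·0.4052 = 187.8355 − 154.1496 = 33.6859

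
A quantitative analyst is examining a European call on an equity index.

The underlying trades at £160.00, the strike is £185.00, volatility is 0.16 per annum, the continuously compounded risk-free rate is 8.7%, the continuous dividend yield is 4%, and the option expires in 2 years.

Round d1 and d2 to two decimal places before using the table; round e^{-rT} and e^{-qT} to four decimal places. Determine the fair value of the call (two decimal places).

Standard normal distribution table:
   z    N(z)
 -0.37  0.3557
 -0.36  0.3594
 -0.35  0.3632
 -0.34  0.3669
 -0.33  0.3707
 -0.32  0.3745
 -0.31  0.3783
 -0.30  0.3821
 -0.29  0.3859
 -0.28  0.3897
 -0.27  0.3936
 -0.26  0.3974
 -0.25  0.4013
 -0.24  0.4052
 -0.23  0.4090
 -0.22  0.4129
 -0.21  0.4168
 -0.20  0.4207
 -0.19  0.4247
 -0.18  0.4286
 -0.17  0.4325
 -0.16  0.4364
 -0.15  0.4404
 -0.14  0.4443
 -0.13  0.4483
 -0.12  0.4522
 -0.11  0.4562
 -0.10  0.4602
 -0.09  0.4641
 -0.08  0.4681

£10.34

σ√T = 0.16 × 1.4142 = 0.2263
ln(S/K) + (r − q + σ²/2)T = ln(160/185) + (0.087 − 0.04 + 0.16²/2)·2 = -0.1452 + 0.1196 = -0.0256
d₁ = -0.0256 / 0.2263 = -0.1131 ≈ -0.11
d₂ = d₁ − σ√T = -0.1131 − 0.2263 = -0.3393 ≈ -0.34
exp(−qT) = exp(−0.04·2) = 0.9231;  exp(−rT) = exp(−0.087·2) = 0.8403
N(d₁) = N(-0.11) = 0.4562;  N(d₂) = N(-0.34) = 0.3669
C = 160·0.9231·0.4562 − 185·0.8403·0.3669 = 67.3789 − 57.0366 = 10.3423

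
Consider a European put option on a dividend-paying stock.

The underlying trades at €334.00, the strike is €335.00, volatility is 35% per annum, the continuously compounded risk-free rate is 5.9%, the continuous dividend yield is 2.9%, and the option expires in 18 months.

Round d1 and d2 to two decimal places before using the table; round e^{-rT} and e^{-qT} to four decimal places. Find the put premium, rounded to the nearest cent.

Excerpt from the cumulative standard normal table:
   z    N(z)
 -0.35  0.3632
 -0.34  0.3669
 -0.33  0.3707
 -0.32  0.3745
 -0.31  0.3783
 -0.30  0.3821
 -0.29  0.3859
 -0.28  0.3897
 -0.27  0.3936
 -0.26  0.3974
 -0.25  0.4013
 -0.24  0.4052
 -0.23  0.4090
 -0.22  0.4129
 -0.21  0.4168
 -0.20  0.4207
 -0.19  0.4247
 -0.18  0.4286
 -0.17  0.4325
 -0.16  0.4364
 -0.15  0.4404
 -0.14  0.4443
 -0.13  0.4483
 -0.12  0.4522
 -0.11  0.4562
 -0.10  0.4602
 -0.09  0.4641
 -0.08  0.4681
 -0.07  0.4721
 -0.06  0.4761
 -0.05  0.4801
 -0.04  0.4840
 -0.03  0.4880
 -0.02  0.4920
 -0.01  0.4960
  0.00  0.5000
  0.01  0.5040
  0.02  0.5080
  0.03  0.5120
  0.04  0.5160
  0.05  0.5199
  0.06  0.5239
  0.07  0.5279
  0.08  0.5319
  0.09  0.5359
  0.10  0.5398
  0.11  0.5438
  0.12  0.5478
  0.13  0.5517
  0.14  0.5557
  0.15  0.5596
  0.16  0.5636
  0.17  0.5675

€47.00

σ√T = 0.35 × 1.2247 = 0.4287
d₁ = [ln(334/335) + (0.059 − 0.029 + 0.35²/2)·1.5] / 0.4287 = [-0.0030 + 0.1369] / 0.4287 = 0.3123 which rounds to 0.31
d₂ = d₁ − σ√T = 0.3123 − 0.4287 = -0.1163 which rounds to -0.12
e^(−qT) = e^(−0.029·1.5) = 0.9574;  e^(−rT) = e^(−0.059·1.5) = 0.9153
N(−d₂) = N(0.12) = 0.5478;  N(−d₁) = N(-0.31) = 0.3783
P = 335·0.9153·0.5478 − 334·0.9574·0.3783 = 167.9694 − 120.9696 = 46.9999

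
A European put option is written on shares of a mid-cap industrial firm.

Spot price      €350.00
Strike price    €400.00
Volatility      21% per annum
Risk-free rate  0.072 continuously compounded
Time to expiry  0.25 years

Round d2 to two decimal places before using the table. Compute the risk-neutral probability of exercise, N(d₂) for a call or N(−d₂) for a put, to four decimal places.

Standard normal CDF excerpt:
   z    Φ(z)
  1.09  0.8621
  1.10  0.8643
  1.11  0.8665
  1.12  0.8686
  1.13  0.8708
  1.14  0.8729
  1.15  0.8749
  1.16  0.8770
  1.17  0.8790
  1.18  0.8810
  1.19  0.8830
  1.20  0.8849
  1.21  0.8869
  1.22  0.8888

T = 0.25;  σ√T = 0.1050
d₁ = [ln(350/400) + (0.072 + 0.21²/2)·0.25] / 0.1050 = [-0.1335 + 0.0235] / 0.1050 = -1.0478 ⇒ -1.05
d₂ = d₁ − σ√T = -1.0478 − 0.1050 = -1.1528 ⇒ -1.15
Risk-neutral Pr[S_T < K] = N(−d₂) = N(1.15) = 0.8749

0.8749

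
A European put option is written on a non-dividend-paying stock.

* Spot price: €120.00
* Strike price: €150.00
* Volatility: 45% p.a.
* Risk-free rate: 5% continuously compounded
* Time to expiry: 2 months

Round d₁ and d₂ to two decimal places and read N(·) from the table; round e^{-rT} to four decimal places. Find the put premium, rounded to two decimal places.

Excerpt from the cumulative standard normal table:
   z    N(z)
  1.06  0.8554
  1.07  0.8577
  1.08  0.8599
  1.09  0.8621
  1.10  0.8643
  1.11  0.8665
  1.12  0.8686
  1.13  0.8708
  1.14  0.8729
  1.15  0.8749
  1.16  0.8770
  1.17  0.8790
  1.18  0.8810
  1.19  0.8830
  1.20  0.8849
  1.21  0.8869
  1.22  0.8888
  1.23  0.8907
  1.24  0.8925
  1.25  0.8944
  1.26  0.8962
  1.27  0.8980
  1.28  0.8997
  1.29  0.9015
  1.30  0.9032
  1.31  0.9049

T = 0.1667;  σ√T = 0.1837
ln(S/K) + (r + σ²/2)T = ln(120/150) + (0.05 + 0.45²/2)·0.1667 = -0.2231 + 0.0252 = -0.1979
d₁ = -0.1979 / 0.1837 = -1.0774 ≈ -1.08
d₂ = d₁ − σ√T = -1.0774 − 0.1837 = -1.2611 ≈ -1.26
e^(−rT) = e^(−0.05·0.1667) = 0.9917
N(−d₂) = N(1.26) = 0.8962;  N(−d₁) = N(1.08) = 0.8599
P = 150·0.9917·0.8962 − 120·0.8599 = 133.3142 − 103.1880 = 30.1262

€30.13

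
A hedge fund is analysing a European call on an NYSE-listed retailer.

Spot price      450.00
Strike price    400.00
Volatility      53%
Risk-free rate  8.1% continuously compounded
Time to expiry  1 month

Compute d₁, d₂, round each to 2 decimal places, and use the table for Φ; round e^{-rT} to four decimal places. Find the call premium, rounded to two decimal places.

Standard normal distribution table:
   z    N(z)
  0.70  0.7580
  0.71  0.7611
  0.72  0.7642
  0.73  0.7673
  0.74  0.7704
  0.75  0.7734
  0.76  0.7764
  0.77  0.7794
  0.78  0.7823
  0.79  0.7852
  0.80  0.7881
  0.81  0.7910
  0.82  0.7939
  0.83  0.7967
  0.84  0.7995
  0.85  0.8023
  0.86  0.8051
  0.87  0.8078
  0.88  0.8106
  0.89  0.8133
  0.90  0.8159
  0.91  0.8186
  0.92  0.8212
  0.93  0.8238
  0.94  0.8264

59.89

σ√T = 0.53 × 0.2887 = 0.1530
d₁ = [ln(450/400) + (0.081 + 0.53²/2)·0.08333] / 0.1530 = [0.1178 + 0.0185] / 0.1530 = 0.8905 which rounds to 0.89
d₂ = d₁ − σ√T = 0.8905 − 0.1530 = 0.7375 which rounds to 0.74
exp(−rT) = exp(−0.081·0.08333) = 0.9933
N(d₁) = N(0.89) = 0.8133;  N(d₂) = N(0.74) = 0.7704
C = 450·0.8133 − 400·0.9933·0.7704 = 365.9850 − 306.0953 = 59.8897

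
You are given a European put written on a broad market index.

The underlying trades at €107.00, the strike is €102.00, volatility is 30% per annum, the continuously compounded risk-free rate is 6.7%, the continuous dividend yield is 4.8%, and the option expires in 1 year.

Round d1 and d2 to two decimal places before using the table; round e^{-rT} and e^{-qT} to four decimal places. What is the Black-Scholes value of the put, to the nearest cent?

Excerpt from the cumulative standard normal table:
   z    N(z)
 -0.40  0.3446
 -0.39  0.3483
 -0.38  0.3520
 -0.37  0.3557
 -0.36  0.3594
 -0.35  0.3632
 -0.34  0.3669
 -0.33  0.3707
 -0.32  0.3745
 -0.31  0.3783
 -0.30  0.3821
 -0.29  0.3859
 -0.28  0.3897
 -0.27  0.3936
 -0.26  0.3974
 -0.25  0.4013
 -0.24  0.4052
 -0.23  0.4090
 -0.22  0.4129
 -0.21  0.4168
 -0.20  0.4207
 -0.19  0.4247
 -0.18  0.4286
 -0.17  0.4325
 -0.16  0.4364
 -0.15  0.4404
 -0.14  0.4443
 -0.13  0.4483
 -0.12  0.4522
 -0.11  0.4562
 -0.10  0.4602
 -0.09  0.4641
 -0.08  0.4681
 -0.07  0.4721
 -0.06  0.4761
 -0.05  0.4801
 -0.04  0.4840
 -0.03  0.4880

€8.76

σ√T = 0.3 × 1.0000 = 0.3000
d₁ = [ln(107/102) + (0.067 − 0.048 + 0.3²/2)·1] / 0.3000 = [0.0479 + 0.0640] / 0.3000 = 0.3729 ≈ 0.37
d₂ = d₁ − σ√T = 0.3729 − 0.3000 = 0.0729 ≈ 0.07
exp(−qT) = exp(−0.048·1) = 0.9531;  exp(−rT) = exp(−0.067·1) = 0.9352
N(−d₂) = N(-0.07) = 0.4721;  N(−d₁) = N(-0.37) = 0.3557
P = 102·0.9352·0.4721 − 107·0.9531·0.3557 = 45.0338 − 36.2749 = 8.7589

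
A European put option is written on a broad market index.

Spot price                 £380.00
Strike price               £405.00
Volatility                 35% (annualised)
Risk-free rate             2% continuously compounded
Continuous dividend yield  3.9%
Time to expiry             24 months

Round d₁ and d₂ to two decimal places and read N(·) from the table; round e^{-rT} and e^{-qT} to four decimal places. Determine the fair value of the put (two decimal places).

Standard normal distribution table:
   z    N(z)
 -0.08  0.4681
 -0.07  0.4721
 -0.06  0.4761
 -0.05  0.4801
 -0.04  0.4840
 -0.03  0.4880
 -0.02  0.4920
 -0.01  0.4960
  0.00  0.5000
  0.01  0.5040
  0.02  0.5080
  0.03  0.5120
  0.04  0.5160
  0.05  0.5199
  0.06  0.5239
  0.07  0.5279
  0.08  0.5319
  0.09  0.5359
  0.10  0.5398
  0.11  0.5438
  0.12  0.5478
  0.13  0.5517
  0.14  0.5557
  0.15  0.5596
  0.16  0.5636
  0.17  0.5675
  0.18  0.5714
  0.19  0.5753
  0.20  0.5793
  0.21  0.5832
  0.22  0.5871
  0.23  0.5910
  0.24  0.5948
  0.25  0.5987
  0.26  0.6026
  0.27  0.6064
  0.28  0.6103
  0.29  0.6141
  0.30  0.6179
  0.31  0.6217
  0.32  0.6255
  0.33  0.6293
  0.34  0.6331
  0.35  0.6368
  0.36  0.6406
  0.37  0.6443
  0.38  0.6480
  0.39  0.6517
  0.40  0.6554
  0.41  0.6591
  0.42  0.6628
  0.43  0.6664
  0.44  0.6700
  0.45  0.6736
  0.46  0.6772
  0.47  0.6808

T = 2;  σ√T = 0.4950
d₁ = [ln(380/405) + (0.02 − 0.039 + 0.35²/2)·2] / 0.4950 = [-0.0637 + 0.0845] / 0.4950 = 0.0420 → 0.04
d₂ = d₁ − σ√T = 0.0420 − 0.4950 = -0.4530 → -0.45
e^(−qT) = e^(−0.039·2) = 0.9250;  e^(−rT) = e^(−0.02·2) = 0.9608
P = 405·0.9608·N(0.45) − 380·0.9250·N(-0.04) = 405·0.9608·0.6736 − 380·0.9250·0.4840 = 262.1139 − 170.1260 = 91.9879

£91.99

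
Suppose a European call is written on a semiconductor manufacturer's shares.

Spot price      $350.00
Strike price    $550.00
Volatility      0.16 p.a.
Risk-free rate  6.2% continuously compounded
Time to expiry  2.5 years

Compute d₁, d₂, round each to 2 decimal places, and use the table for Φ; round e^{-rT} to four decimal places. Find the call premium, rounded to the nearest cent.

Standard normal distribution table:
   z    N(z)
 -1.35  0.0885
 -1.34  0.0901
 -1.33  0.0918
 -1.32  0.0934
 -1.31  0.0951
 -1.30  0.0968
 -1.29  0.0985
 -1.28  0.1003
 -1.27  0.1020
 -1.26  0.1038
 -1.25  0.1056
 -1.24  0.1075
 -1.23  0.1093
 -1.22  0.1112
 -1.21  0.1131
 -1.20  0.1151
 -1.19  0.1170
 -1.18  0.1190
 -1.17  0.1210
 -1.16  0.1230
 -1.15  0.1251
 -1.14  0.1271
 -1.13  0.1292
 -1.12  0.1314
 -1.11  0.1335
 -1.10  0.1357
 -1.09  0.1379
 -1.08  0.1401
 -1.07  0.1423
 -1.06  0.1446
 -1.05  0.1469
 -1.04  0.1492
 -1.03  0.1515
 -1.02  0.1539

$5.82

σ√T = 0.16·√2.5 = 0.2530
d₁ = [ln(350/550) + (0.062 + ½·0.16²)·2.5] / (σ√T) = (-0.4520 + 0.1870) / 0.2530 = -1.0474 ≈ -1.05
d₂ = -1.0474 − 0.2530 = -1.3004 ≈ -1.30
e^(−rT) = e^(−0.062·2.5) = 0.8564
N(d₁) = N(-1.05) = 0.1469;  N(d₂) = N(-1.30) = 0.0968
C = 350·0.1469 − 550·0.8564·0.0968 = 51.4150 − 45.5947 = 5.8203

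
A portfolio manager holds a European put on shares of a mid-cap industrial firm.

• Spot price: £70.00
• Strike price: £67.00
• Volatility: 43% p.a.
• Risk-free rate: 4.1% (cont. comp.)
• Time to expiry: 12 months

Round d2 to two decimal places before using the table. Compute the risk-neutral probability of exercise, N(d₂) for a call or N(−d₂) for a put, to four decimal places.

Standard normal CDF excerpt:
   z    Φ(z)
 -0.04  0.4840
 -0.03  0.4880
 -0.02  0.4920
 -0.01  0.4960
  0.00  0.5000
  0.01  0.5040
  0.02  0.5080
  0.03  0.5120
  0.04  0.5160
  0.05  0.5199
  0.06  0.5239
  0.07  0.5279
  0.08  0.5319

σ√T = 0.43 × 1.0000 = 0.4300
ln(S/K) + (r + σ²/2)T = ln(70/67) + (0.041 + 0.43²/2)·1 = 0.0438 + 0.1334 = 0.1773
d₁ = 0.1773 / 0.4300 = 0.4122 → 0.41
d₂ = d₁ − σ√T = 0.4122 − 0.4300 = -0.0178 → -0.02
Pr(exercise) under Q = N(−d₂) = N(0.02) = 0.5080

0.5080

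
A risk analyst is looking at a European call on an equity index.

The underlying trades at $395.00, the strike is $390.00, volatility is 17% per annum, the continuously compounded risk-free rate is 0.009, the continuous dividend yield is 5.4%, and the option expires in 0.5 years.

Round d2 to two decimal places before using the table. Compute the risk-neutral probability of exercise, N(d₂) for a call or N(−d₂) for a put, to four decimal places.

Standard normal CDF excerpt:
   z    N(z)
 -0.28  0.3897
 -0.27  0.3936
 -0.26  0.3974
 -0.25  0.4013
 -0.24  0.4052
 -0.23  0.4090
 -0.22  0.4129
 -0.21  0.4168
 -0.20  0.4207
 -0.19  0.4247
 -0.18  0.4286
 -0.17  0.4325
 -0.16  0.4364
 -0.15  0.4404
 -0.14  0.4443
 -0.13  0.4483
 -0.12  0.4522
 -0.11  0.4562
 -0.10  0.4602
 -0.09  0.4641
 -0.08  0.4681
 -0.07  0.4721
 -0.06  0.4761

0.4443

σ√T = 0.17·√0.5 = 0.1202
d₁ = [ln(395/390) + (0.009 − 0.054 + ½·0.17²)·0.5] / (σ√T) = (0.0127 − 0.0153) / 0.1202 = -0.0211 ⇒ -0.02
d₂ = -0.0211 − 0.1202 = -0.1413 ⇒ -0.14
Risk-neutral Pr[S_T > K] = N(d₂) = N(-0.14) = 0.4443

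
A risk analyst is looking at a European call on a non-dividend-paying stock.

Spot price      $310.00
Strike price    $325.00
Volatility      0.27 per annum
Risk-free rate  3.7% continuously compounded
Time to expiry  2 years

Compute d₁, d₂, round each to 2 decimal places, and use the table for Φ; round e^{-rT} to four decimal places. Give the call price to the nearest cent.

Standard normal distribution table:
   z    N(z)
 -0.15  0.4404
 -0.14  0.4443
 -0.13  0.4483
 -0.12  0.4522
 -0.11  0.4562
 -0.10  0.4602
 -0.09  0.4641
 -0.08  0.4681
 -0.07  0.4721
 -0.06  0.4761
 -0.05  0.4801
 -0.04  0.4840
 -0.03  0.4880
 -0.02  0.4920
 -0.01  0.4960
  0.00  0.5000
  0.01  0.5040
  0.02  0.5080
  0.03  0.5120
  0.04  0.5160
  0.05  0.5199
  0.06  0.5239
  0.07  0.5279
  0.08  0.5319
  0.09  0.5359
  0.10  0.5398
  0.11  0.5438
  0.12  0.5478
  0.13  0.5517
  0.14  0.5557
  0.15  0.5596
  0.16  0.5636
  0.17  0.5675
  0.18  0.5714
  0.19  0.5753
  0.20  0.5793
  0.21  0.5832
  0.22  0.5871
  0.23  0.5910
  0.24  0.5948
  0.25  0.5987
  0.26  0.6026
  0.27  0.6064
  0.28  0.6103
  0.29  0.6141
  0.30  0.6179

σ√T = 0.27·√2 = 0.3818
d₁ = [ln(310/325) + (0.037 + ½·0.27²)·2] / (σ√T) = (-0.0473 + 0.1469) / 0.3818 = 0.2610 → 0.26
d₂ = 0.2610 − 0.3818 = -0.1209 → -0.12
e^(−rT) = e^(−0.037·2) = 0.9287
N(d₁) = N(0.26) = 0.6026;  N(d₂) = N(-0.12) = 0.4522
C = 310·0.6026 − 325·0.9287·0.4522 = 186.8060 − 136.4864 = 50.3196

$50.32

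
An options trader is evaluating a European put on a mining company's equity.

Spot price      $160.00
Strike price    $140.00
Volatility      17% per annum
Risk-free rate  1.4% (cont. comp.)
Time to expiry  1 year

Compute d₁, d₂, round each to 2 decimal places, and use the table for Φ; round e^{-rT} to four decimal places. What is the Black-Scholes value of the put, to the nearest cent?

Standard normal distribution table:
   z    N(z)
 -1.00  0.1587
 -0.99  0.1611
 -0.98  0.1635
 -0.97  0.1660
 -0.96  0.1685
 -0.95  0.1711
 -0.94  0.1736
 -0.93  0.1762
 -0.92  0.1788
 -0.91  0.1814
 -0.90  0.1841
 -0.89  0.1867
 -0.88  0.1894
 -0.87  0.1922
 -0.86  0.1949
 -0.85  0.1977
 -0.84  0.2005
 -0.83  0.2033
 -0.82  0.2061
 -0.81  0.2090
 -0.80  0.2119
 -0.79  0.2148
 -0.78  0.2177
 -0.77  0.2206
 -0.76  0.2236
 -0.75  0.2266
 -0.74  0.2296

T = 1;  σ√T = 0.1700
ln(S/K) + (r + σ²/2)T = ln(160/140) + (0.014 + 0.17²/2)·1 = 0.1335 + 0.0285 = 0.1620
d₁ = 0.1620 / 0.1700 = 0.9528 ≈ 0.95
d₂ = d₁ − σ√T = 0.9528 − 0.1700 = 0.7828 ≈ 0.78
e^(−rT) = e^(−0.014·1) = 0.9861
N(−d₂) = N(-0.78) = 0.2177;  N(−d₁) = N(-0.95) = 0.1711
P = 140·0.9861·0.2177 − 160·0.1711 = 30.0544 − 27.3760 = 2.6784

$2.68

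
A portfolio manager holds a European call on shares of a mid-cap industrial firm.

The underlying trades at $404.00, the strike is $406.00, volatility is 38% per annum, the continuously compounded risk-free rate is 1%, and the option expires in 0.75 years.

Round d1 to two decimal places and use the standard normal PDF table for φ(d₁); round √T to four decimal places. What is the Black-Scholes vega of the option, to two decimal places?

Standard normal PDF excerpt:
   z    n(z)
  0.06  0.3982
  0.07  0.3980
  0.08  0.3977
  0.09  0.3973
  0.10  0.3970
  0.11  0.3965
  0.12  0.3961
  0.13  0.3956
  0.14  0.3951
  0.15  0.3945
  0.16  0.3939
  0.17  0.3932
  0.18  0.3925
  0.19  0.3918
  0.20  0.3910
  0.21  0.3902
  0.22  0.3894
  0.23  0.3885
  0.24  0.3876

137.57

σ√T = 0.38 × 0.8660 = 0.3291
d₁ = [ln(404/406) + (0.01 + ½·0.38²)·0.75] / (σ√T) = (-0.0049 + 0.0616) / 0.3291 = 0.1723 → 0.17
√T = √0.75 = 0.8660
φ(d₁) = φ(0.17) = 0.3932
vega = S·φ(d₁)·√T = 404·0.3932·0.8660 = 137.5665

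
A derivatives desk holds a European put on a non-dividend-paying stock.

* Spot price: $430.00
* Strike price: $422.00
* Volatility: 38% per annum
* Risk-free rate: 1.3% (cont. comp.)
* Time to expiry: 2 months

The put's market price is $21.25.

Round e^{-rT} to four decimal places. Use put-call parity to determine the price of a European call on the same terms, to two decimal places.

e^(−rT) = e^(−0.013·0.1667) = 0.9978
Put-call parity: C − P = S − K·e^(−rT) = 430 − 422·0.9978 = 430 − 421.0716 = 8.9284
C = P + (C − P) = 21.25 + (8.9284) = 30.1784

$30.18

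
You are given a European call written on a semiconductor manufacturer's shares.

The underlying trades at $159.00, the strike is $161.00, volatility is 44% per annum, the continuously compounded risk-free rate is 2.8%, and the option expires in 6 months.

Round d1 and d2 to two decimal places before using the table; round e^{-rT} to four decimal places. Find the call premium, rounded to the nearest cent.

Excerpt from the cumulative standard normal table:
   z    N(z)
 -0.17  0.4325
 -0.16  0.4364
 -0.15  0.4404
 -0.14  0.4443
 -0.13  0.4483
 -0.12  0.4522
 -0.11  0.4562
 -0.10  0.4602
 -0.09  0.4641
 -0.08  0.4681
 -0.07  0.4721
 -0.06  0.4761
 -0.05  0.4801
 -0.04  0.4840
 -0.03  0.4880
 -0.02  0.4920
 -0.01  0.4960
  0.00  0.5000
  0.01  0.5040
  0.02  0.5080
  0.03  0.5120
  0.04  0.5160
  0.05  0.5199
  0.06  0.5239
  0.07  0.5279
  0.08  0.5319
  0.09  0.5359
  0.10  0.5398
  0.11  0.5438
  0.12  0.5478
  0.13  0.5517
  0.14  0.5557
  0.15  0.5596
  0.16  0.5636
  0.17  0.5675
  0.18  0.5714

σ√T = 0.44·√0.5 = 0.3111
d₁ = [ln(159/161) + (0.028 + 0.44²/2)·0.5] / 0.3111 = [-0.0125 + 0.0624] / 0.3111 = 0.1604 ⇒ 0.16
d₂ = d₁ − σ√T = 0.1604 − 0.3111 = -0.1507 ⇒ -0.15
e^(−rT) = e^(−0.028·0.5) = 0.9861
C = 159·N(0.16) − 161·0.9861·N(-0.15) = 159·0.5636 − 161·0.9861·0.4404 = 89.6124 − 69.9188 = 19.6936

$19.69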